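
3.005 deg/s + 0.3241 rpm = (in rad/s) 0.08639. Check: 1 deg/s = 0.017453293 rad/s, so 3.005 deg/s = 3.005 * 0.017453293 = 0.052447144 rad/s. 1 rpm = 0.10471976 rad/s, so 0.3241 rpm = 0.3241 * 0.10471976 = 0.033939673 rad/s. Sum: 0.052447144 + 0.033939673 = 0.086386817 rad/s. Result: 0.086386817 rad/s ≈ 0.08639 rad/s (4 s.f.).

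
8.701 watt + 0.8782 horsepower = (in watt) 8.701 watt = 8.701 W. 1 horsepower = 745.69987 W, so 0.8782 horsepower = 0.8782 * 745.69987 = 654.87363 W. Sum: 8.701 + 654.87363 = 663.57463 W. 663.57463 W = 663.57463 watt ≈ 663.6 watt (4 s.f.). Final answer: 663.6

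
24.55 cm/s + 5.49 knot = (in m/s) 3.07. Check: 1 cm/s = 0.01 m/s, so 24.55 cm/s = 24.55 * 0.01 = 0.2455 m/s. 1 knot = 0.51444444 m/s, so 5.49 knot = 5.49 * 0.51444444 = 2.8243 m/s. Sum: 0.2455 + 2.8243 = 3.0698 m/s. Result: 3.0698 m/s ≈ 3.07 m/s (4 s.f.).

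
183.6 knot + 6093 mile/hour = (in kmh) 1.015e+04. Check: 1 knot = 0.51444444 m/s, so 183.6 knot = 183.6 * 0.51444444 = 94.452 m/s. 1 mile/hour = 0.44704 m/s, so 6093 mile/hour = 6093 * 0.44704 = 2723.8147 m/s. Sum: 94.452 + 2723.8147 = 2818.2667 m/s. 1 kmh = 0.27777778 m/s, so 2818.2667 m/s = 2818.2667 / 0.27777778 = 10145.76 kmh ≈ 1.015e+04 kmh (4 s.f.).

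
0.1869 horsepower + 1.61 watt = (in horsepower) 0.1891. Check: 1 horsepower = 745.69987 W, so 0.1869 horsepower = 0.1869 * 745.69987 = 139.37131 W. 1.61 watt = 1.61 W. Sum: 139.37131 + 1.61 = 140.98131 W. 1 horsepower = 745.69987 W, so 140.98131 W = 140.98131 / 745.69987 = 0.18905905 horsepower ≈ 0.1891 horsepower (4 s.f.).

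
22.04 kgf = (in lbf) 48.59. Check: 1 kgf = 9.80665 N, so 22.04 kgf = 22.04 * 9.80665 = 216.13857 N. 1 lbf = 4.4482216 N, so 216.13857 N = 216.13857 / 4.4482216 = 48.589883 lbf ≈ 48.59 lbf (4 s.f.).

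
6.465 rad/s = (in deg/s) 370.4. Check: 1 deg/s = 0.017453293 rad/s, so 6.465 rad/s = 6.465 / 0.017453293 = 370.41721 deg/s ≈ 370.4 deg/s (4 s.f.).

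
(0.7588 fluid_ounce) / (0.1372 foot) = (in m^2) 0.0005366. Check: 1 fluid_ounce = 2.957353e-05 m^3, so 0.7588 fluid_ounce = 0.7588 * 2.957353e-05 = 2.2440394e-05 m^3. 1 foot = 0.3048 m, so 0.1372 foot = 0.1372 * 0.3048 = 0.04181856 m. Combine: 2.2440394e-05 m^3 / 0.04181856 m = 0.00053661327 m^2. Result: 0.00053661327 m^2 ≈ 0.0005366 m^2 (4 s.f.).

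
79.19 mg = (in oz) 0.002793. Check: 1 mg = 1e-06 kg, so 79.19 mg = 79.19 * 1e-06 = 7.919e-05 kg. 1 oz = 0.028349523 kg, so 7.919e-05 kg = 7.919e-05 / 0.028349523 = 0.002793345 oz ≈ 0.002793 oz (4 s.f.).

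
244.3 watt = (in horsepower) 244.3 watt = 244.3 W. 1 horsepower = 745.69987 W, so 244.3 W = 244.3 / 745.69987 = 0.3276117 horsepower ≈ 0.3276 horsepower (4 s.f.). Final answer: 0.3276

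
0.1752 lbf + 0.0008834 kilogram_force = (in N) 1 lbf = 4.4482216 N, so 0.1752 lbf = 0.1752 * 4.4482216 = 0.77932843 N. 1 kilogram_force = 9.80665 N, so 0.0008834 kilogram_force = 0.0008834 * 9.80665 = 0.0086631946 N. Sum: 0.77932843 + 0.0086631946 = 0.78799162 N. Result: 0.78799162 N ≈ 0.788 N (4 s.f.). Final answer: 0.788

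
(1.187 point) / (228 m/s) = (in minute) 3.061e-08. Check: 1 point = 0.00035277778 m, so 1.187 point = 1.187 * 0.00035277778 = 0.00041874722 m. 228 m/s is already in m/s. Combine: 0.00041874722 m / 228 m/s = 1.8366106e-06 s. 1 minute = 60 s, so 1.8366106e-06 s = 1.8366106e-06 / 60 = 3.0610177e-08 minute ≈ 3.061e-08 minute (4 s.f.).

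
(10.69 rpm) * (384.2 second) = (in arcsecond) 8.871e+07. Check: 1 rpm = 0.10471976 rad/s, so 10.69 rpm = 10.69 * 0.10471976 = 1.1194542 rad/s. 384.2 second = 384.2 s. Combine: 1.1194542 rad/s * 384.2 s = 430.0943 rad. 1 arcsecond = 4.8481368e-06 rad, so 430.0943 rad = 430.0943 / 4.8481368e-06 = 88713317 arcsecond ≈ 8.871e+07 arcsecond (4 s.f.).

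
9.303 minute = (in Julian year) 1 minute = 60 s, so 9.303 minute = 9.303 * 60 = 558.18 s. 1 Julian year = 31557600 s, so 558.18 s = 558.18 / 31557600 = 1.7687657e-05 Julian year ≈ 1.769e-05 Julian year (4 s.f.). Final answer: 1.769e-05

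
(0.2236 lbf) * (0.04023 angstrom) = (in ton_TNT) 1 lbf = 4.4482216 N, so 0.2236 lbf = 0.2236 * 4.4482216 = 0.99462235 N. 1 angstrom = 1e-10 m, so 0.04023 angstrom = 0.04023 * 1e-10 = 4.023e-12 m. Combine: 0.99462235 N * 4.023e-12 m = 4.0013657e-12 J. 1 ton_TNT = 4.184e+09 J, so 4.0013657e-12 J = 4.0013657e-12 / 4.184e+09 = 9.5634936e-22 ton_TNT ≈ 9.563e-22 ton_TNT (4 s.f.). Final answer: 9.563e-22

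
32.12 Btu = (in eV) 1 Btu = 1055.0559 J, so 32.12 Btu = 32.12 * 1055.0559 = 33888.394 J. 1 eV = 1.6021766e-19 J, so 33888.394 J = 33888.394 / 1.6021766e-19 = 2.1151472e+23 eV ≈ 2.115e+23 eV (4 s.f.). Final answer: 2.115e+23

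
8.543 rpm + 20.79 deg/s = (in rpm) 12.01. Check: 1 rpm = 0.10471976 rad/s, so 8.543 rpm = 8.543 * 0.10471976 = 0.89462087 rad/s. 1 deg/s = 0.017453293 rad/s, so 20.79 deg/s = 20.79 * 0.017453293 = 0.36285395 rad/s. Sum: 0.89462087 + 0.36285395 = 1.2574748 rad/s. 1 rpm = 0.10471976 rad/s, so 1.2574748 rad/s = 1.2574748 / 0.10471976 = 12.008 rpm ≈ 12.01 rpm (4 s.f.).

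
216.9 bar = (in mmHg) 1.627e+05. Check: 1 bar = 100000 Pa, so 216.9 bar = 216.9 * 100000 = 21690000 Pa. 1 mmHg = 133.32237 Pa, so 21690000 Pa = 21690000 / 133.32237 = 162688.38 mmHg ≈ 1.627e+05 mmHg (4 s.f.).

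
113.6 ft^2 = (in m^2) 1 ft^2 = 0.09290304 m^2, so 113.6 ft^2 = 113.6 * 0.09290304 = 10.553785 m^2. Result: 10.553785 m^2 ≈ 10.55 m^2 (4 s.f.). Final answer: 10.55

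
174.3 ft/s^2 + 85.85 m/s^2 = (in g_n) 14.17. Check: 1 ft/s^2 = 0.3048 m/s^2, so 174.3 ft/s^2 = 174.3 * 0.3048 = 53.12664 m/s^2. 85.85 m/s^2 is already in m/s^2. Sum: 53.12664 + 85.85 = 138.97664 m/s^2. 1 g_n = 9.80665 m/s^2, so 138.97664 m/s^2 = 138.97664 / 9.80665 = 14.171673 g_n ≈ 14.17 g_n (4 s.f.).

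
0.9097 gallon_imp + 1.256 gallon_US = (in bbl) 0.05592. Check: 1 gallon_imp = 0.00454609 m^3, so 0.9097 gallon_imp = 0.9097 * 0.00454609 = 0.0041355781 m^3. 1 gallon_US = 0.0037854118 m^3, so 1.256 gallon_US = 1.256 * 0.0037854118 = 0.0047544772 m^3. Sum: 0.0041355781 + 0.0047544772 = 0.0088900553 m^3. 1 bbl = 0.15898729 m^3, so 0.0088900553 m^3 = 0.0088900553 / 0.15898729 = 0.055916765 bbl ≈ 0.05592 bbl (4 s.f.).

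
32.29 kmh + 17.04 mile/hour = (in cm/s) 1659. Check: 1 kmh = 0.27777778 m/s, so 32.29 kmh = 32.29 * 0.27777778 = 8.9694444 m/s. 1 mile/hour = 0.44704 m/s, so 17.04 mile/hour = 17.04 * 0.44704 = 7.6175616 m/s. Sum: 8.9694444 + 7.6175616 = 16.587006 m/s. 1 cm/s = 0.01 m/s, so 16.587006 m/s = 16.587006 / 0.01 = 1658.7006 cm/s ≈ 1659 cm/s (4 s.f.).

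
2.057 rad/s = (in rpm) 1 rpm = 0.10471976 rad/s, so 2.057 rad/s = 2.057 / 0.10471976 = 19.642903 rpm ≈ 19.64 rpm (4 s.f.). Final answer: 19.64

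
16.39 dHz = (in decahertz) 1 dHz = 0.1 Hz, so 16.39 dHz = 16.39 * 0.1 = 1.639 Hz. 1 decahertz = 10 Hz, so 1.639 Hz = 1.639 / 10 = 0.1639 decahertz. Final answer: 0.1639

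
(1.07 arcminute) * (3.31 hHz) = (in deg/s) 1 arcminute = 0.00029088821 rad, so 1.07 arcminute = 1.07 * 0.00029088821 = 0.00031125038 rad. 1 hHz = 100 Hz, so 3.31 hHz = 3.31 * 100 = 331 Hz. Combine: 0.00031125038 rad * 331 Hz = 0.10302388 rad/s. 1 deg/s = 0.017453293 rad/s, so 0.10302388 rad/s = 0.10302388 / 0.017453293 = 5.9028333 deg/s ≈ 5.903 deg/s (4 s.f.). Final answer: 5.903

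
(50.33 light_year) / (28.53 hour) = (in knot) 1 light_year = 9.4607305e+15 m, so 50.33 light_year = 50.33 * 9.4607305e+15 = 4.7615856e+17 m. 1 hour = 3600 s, so 28.53 hour = 28.53 * 3600 = 102708 s. Combine: 4.7615856e+17 m / 102708 s = 4.6360416e+12 m/s. 1 knot = 0.51444444 m/s, so 4.6360416e+12 m/s = 4.6360416e+12 / 0.51444444 = 9.011744e+12 knot ≈ 9.012e+12 knot (4 s.f.). Final answer: 9.012e+12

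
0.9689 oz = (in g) 27.47. Check: 1 oz = 0.028349523 kg, so 0.9689 oz = 0.9689 * 0.028349523 = 0.027467853 kg. 1 g = 0.001 kg, so 0.027467853 kg = 0.027467853 / 0.001 = 27.467853 g ≈ 27.47 g (4 s.f.).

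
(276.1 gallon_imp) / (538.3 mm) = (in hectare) 1 gallon_imp = 0.00454609 m^3, so 276.1 gallon_imp = 276.1 * 0.00454609 = 1.2551754 m^3. 1 mm = 0.001 m, so 538.3 mm = 538.3 * 0.001 = 0.5383 m. Combine: 1.2551754 m^3 / 0.5383 m = 2.3317396 m^2. 1 hectare = 10000 m^2, so 2.3317396 m^2 = 2.3317396 / 10000 = 0.00023317396 hectare ≈ 0.0002332 hectare (4 s.f.). Final answer: 0.0002332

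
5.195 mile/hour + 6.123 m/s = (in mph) 1 mile/hour = 0.44704 m/s, so 5.195 mile/hour = 5.195 * 0.44704 = 2.3223728 m/s. 6.123 m/s is already in m/s. Sum: 2.3223728 + 6.123 = 8.4453728 m/s. 1 mph = 0.44704 m/s, so 8.4453728 m/s = 8.4453728 / 0.44704 = 18.891761 mph ≈ 18.89 mph (4 s.f.). Final answer: 18.89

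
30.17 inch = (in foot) 2.514. Check: 1 inch = 0.0254 m, so 30.17 inch = 30.17 * 0.0254 = 0.766318 m. 1 foot = 0.3048 m, so 0.766318 m = 0.766318 / 0.3048 = 2.5141667 foot ≈ 2.514 foot (4 s.f.).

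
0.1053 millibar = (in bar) 1 millibar = 100 Pa, so 0.1053 millibar = 0.1053 * 100 = 10.53 Pa. 1 bar = 100000 Pa, so 10.53 Pa = 10.53 / 100000 = 0.0001053 bar. Final answer: 0.0001053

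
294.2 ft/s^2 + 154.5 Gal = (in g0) 1 ft/s^2 = 0.3048 m/s^2, so 294.2 ft/s^2 = 294.2 * 0.3048 = 89.67216 m/s^2. 1 Gal = 0.01 m/s^2, so 154.5 Gal = 154.5 * 0.01 = 1.545 m/s^2. Sum: 89.67216 + 1.545 = 91.21716 m/s^2. 1 g0 = 9.80665 m/s^2, so 91.21716 m/s^2 = 91.21716 / 9.80665 = 9.3015617 g0 ≈ 9.302 g0 (4 s.f.). Final answer: 9.302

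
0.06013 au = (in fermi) 8.995e+24. Check: 1 au = 1.4959787e+11 m, so 0.06013 au = 0.06013 * 1.4959787e+11 = 8.99532e+09 m. 1 fermi = 1e-15 m, so 8.99532e+09 m = 8.99532e+09 / 1e-15 = 8.99532e+24 fermi ≈ 8.995e+24 fermi (4 s.f.).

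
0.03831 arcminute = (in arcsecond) 2.299. Check: 1 arcminute = 0.00029088821 rad, so 0.03831 arcminute = 0.03831 * 0.00029088821 = 1.1143927e-05 rad. 1 arcsecond = 4.8481368e-06 rad, so 1.1143927e-05 rad = 1.1143927e-05 / 4.8481368e-06 = 2.2986 arcsecond ≈ 2.299 arcsecond (4 s.f.).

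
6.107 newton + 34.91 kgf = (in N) 348.5. Check: 6.107 newton = 6.107 N. 1 kgf = 9.80665 N, so 34.91 kgf = 34.91 * 9.80665 = 342.35015 N. Sum: 6.107 + 342.35015 = 348.45715 N. Result: 348.45715 N ≈ 348.5 N (4 s.f.).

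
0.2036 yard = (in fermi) 1 yard = 0.9144 m, so 0.2036 yard = 0.2036 * 0.9144 = 0.18617184 m. 1 fermi = 1e-15 m, so 0.18617184 m = 0.18617184 / 1e-15 = 1.8617184e+14 fermi ≈ 1.862e+14 fermi (4 s.f.). Final answer: 1.862e+14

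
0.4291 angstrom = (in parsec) 1 angstrom = 1e-10 m, so 0.4291 angstrom = 0.4291 * 1e-10 = 4.291e-11 m. 1 parsec = 3.0856776e+16 m, so 4.291e-11 m = 4.291e-11 / 3.0856776e+16 = 1.3906184e-27 parsec ≈ 1.391e-27 parsec (4 s.f.). Final answer: 1.391e-27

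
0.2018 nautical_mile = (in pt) 1 nautical_mile = 1852 m, so 0.2018 nautical_mile = 0.2018 * 1852 = 373.7336 m. 1 pt = 0.00035277778 m, so 373.7336 m = 373.7336 / 0.00035277778 = 1059402.3 pt ≈ 1.059e+06 pt (4 s.f.). Final answer: 1.059e+06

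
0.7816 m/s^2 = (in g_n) 1 g_n = 9.80665 m/s^2, so 0.7816 m/s^2 = 0.7816 / 9.80665 = 0.079701019 g_n ≈ 0.0797 g_n (4 s.f.). Final answer: 0.0797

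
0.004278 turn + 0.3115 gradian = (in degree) 1 turn = 6.2831853 rad, so 0.004278 turn = 0.004278 * 6.2831853 = 0.026879467 rad. 1 gradian = 0.015707963 rad, so 0.3115 gradian = 0.3115 * 0.015707963 = 0.0048930306 rad. Sum: 0.026879467 + 0.0048930306 = 0.031772497 rad. 1 degree = 0.017453293 rad, so 0.031772497 rad = 0.031772497 / 0.017453293 = 1.82043 degree ≈ 1.82 degree (4 s.f.). Final answer: 1.82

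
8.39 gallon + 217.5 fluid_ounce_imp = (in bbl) 0.2386. Check: 1 gallon = 0.0037854118 m^3, so 8.39 gallon = 8.39 * 0.0037854118 = 0.031759605 m^3. 1 fluid_ounce_imp = 2.8413063e-05 m^3, so 217.5 fluid_ounce_imp = 217.5 * 2.8413063e-05 = 0.0061798411 m^3. Sum: 0.031759605 + 0.0061798411 = 0.037939446 m^3. 1 bbl = 0.15898729 m^3, so 0.037939446 m^3 = 0.037939446 / 0.15898729 = 0.23863194 bbl ≈ 0.2386 bbl (4 s.f.).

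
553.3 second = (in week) 0.0009148. Check: 553.3 second = 553.3 s. 1 week = 604800 s, so 553.3 s = 553.3 / 604800 = 0.00091484788 week ≈ 0.0009148 week (4 s.f.).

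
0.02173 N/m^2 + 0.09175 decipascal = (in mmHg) 0.02173 N/m^2 = 0.02173 Pa. 1 decipascal = 0.1 Pa, so 0.09175 decipascal = 0.09175 * 0.1 = 0.009175 Pa. Sum: 0.02173 + 0.009175 = 0.030905 Pa. 1 mmHg = 133.32237 Pa, so 0.030905 Pa = 0.030905 / 133.32237 = 0.00023180656 mmHg ≈ 0.0002318 mmHg (4 s.f.). Final answer: 0.0002318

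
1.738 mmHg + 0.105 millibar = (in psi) 0.03513. Check: 1 mmHg = 133.32237 Pa, so 1.738 mmHg = 1.738 * 133.32237 = 231.71428 Pa. 1 millibar = 100 Pa, so 0.105 millibar = 0.105 * 100 = 10.5 Pa. Sum: 231.71428 + 10.5 = 242.21428 Pa. 1 psi = 6894.7573 Pa, so 242.21428 Pa = 242.21428 / 6894.7573 = 0.035130211 psi ≈ 0.03513 psi (4 s.f.).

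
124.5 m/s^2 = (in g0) 1 g0 = 9.80665 m/s^2, so 124.5 m/s^2 = 124.5 / 9.80665 = 12.695467 g0 ≈ 12.7 g0 (4 s.f.). Final answer: 12.7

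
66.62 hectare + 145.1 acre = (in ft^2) 1 hectare = 10000 m^2, so 66.62 hectare = 66.62 * 10000 = 666200 m^2. 1 acre = 4046.8564 m^2, so 145.1 acre = 145.1 * 4046.8564 = 587198.87 m^2. Sum: 666200 + 587198.87 = 1253398.9 m^2. 1 ft^2 = 0.09290304 m^2, so 1253398.9 m^2 = 1253398.9 / 0.09290304 = 13491473 ft^2 ≈ 1.349e+07 ft^2 (4 s.f.). Final answer: 1.349e+07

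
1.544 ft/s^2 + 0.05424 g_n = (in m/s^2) 1.003. Check: 1 ft/s^2 = 0.3048 m/s^2, so 1.544 ft/s^2 = 1.544 * 0.3048 = 0.4706112 m/s^2. 1 g_n = 9.80665 m/s^2, so 0.05424 g_n = 0.05424 * 9.80665 = 0.5319127 m/s^2. Sum: 0.4706112 + 0.5319127 = 1.0025239 m/s^2. Result: 1.0025239 m/s^2 ≈ 1.003 m/s^2 (4 s.f.).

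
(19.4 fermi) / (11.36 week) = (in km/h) 1.017e-20. Check: 1 fermi = 1e-15 m, so 19.4 fermi = 19.4 * 1e-15 = 1.94e-14 m. 1 week = 604800 s, so 11.36 week = 11.36 * 604800 = 6870528 s. Combine: 1.94e-14 m / 6870528 s = 2.8236549e-21 m/s. 1 km/h = 0.27777778 m/s, so 2.8236549e-21 m/s = 2.8236549e-21 / 0.27777778 = 1.0165158e-20 km/h ≈ 1.017e-20 km/h (4 s.f.).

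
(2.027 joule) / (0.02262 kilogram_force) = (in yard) 2.027 joule = 2.027 J. 1 kilogram_force = 9.80665 N, so 0.02262 kilogram_force = 0.02262 * 9.80665 = 0.22182642 N. Combine: 2.027 J / 0.22182642 N = 9.1377753 m. 1 yard = 0.9144 m, so 9.1377753 m = 9.1377753 / 0.9144 = 9.9931925 yard ≈ 9.993 yard (4 s.f.). Final answer: 9.993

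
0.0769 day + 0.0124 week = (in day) 1 day = 86400 s, so 0.0769 day = 0.0769 * 86400 = 6644.16 s. 1 week = 604800 s, so 0.0124 week = 0.0124 * 604800 = 7499.52 s. Sum: 6644.16 + 7499.52 = 14143.68 s. 1 day = 86400 s, so 14143.68 s = 14143.68 / 86400 = 0.1637 day. Final answer: 0.1637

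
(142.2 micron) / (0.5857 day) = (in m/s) 2.81e-09. Check: 1 micron = 1e-06 m, so 142.2 micron = 142.2 * 1e-06 = 0.0001422 m. 1 day = 86400 s, so 0.5857 day = 0.5857 * 86400 = 50604.48 s. Combine: 0.0001422 m / 50604.48 s = 2.8100279e-09 m/s. Result: 2.8100279e-09 m/s ≈ 2.81e-09 m/s (4 s.f.).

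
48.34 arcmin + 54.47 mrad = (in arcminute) 1 arcmin = 0.00029088821 rad, so 48.34 arcmin = 48.34 * 0.00029088821 = 0.014061536 rad. 1 mrad = 0.001 rad, so 54.47 mrad = 54.47 * 0.001 = 0.05447 rad. Sum: 0.014061536 + 0.05447 = 0.068531536 rad. 1 arcminute = 0.00029088821 rad, so 0.068531536 rad = 0.068531536 / 0.00029088821 = 235.59407 arcminute ≈ 235.6 arcminute (4 s.f.). Final answer: 235.6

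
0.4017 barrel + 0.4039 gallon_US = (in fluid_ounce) 1 barrel = 0.15898729 m^3, so 0.4017 barrel = 0.4017 * 0.15898729 = 0.063865196 m^3. 1 gallon_US = 0.0037854118 m^3, so 0.4039 gallon_US = 0.4039 * 0.0037854118 = 0.0015289278 m^3. Sum: 0.063865196 + 0.0015289278 = 0.065394124 m^3. 1 fluid_ounce = 2.957353e-05 m^3, so 0.065394124 m^3 = 0.065394124 / 2.957353e-05 = 2211.2384 fluid_ounce ≈ 2211 fluid_ounce (4 s.f.). Final answer: 2211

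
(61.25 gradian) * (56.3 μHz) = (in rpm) 1 gradian = 0.015707963 rad, so 61.25 gradian = 61.25 * 0.015707963 = 0.96211275 rad. 1 μHz = 1e-06 Hz, so 56.3 μHz = 56.3 * 1e-06 = 5.63e-05 Hz. Combine: 0.96211275 rad * 5.63e-05 Hz = 5.4166948e-05 rad/s. 1 rpm = 0.10471976 rad/s, so 5.4166948e-05 rad/s = 5.4166948e-05 / 0.10471976 = 0.00051725625 rpm ≈ 0.0005173 rpm (4 s.f.). Final answer: 0.0005173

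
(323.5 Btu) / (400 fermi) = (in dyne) 1 Btu = 1055.0559 J, so 323.5 Btu = 323.5 * 1055.0559 = 341310.57 J. 1 fermi = 1e-15 m, so 400 fermi = 400 * 1e-15 = 4e-13 m. Combine: 341310.57 J / 4e-13 m = 8.5327642e+17 N. 1 dyne = 1e-05 N, so 8.5327642e+17 N = 8.5327642e+17 / 1e-05 = 8.5327642e+22 dyne ≈ 8.533e+22 dyne (4 s.f.). Final answer: 8.533e+22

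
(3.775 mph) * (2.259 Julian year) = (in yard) 1 mph = 0.44704 m/s, so 3.775 mph = 3.775 * 0.44704 = 1.687576 m/s. 1 Julian year = 31557600 s, so 2.259 Julian year = 2.259 * 31557600 = 71288618 s. Combine: 1.687576 m/s * 71288618 s = 1.2030496e+08 m. 1 yard = 0.9144 m, so 1.2030496e+08 m = 1.2030496e+08 / 0.9144 = 1.3156711e+08 yard ≈ 1.316e+08 yard (4 s.f.). Final answer: 1.316e+08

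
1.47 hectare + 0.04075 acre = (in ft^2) 1 hectare = 10000 m^2, so 1.47 hectare = 1.47 * 10000 = 14700 m^2. 1 acre = 4046.8564 m^2, so 0.04075 acre = 0.04075 * 4046.8564 = 164.9094 m^2. Sum: 14700 + 164.9094 = 14864.909 m^2. 1 ft^2 = 0.09290304 m^2, so 14864.909 m^2 = 14864.909 / 0.09290304 = 160004.55 ft^2 ≈ 1.6e+05 ft^2 (4 s.f.). Final answer: 1.6e+05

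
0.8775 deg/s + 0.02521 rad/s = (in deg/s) 1 deg/s = 0.017453293 rad/s, so 0.8775 deg/s = 0.8775 * 0.017453293 = 0.015315264 rad/s. 0.02521 rad/s is already in rad/s. Sum: 0.015315264 + 0.02521 = 0.040525264 rad/s. 1 deg/s = 0.017453293 rad/s, so 0.040525264 rad/s = 0.040525264 / 0.017453293 = 2.3219266 deg/s ≈ 2.322 deg/s (4 s.f.). Final answer: 2.322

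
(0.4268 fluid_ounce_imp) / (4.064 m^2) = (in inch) 0.0001175. Check: 1 fluid_ounce_imp = 2.8413063e-05 m^3, so 0.4268 fluid_ounce_imp = 0.4268 * 2.8413063e-05 = 1.2126695e-05 m^3. 4.064 m^2 is already in m^2. Combine: 1.2126695e-05 m^3 / 4.064 m^2 = 2.9839309e-06 m. 1 inch = 0.0254 m, so 2.9839309e-06 m = 2.9839309e-06 / 0.0254 = 0.00011747759 inch ≈ 0.0001175 inch (4 s.f.).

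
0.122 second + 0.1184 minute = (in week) 1.195e-05. Check: 0.122 second = 0.122 s. 1 minute = 60 s, so 0.1184 minute = 0.1184 * 60 = 7.104 s. Sum: 0.122 + 7.104 = 7.226 s. 1 week = 604800 s, so 7.226 s = 7.226 / 604800 = 1.1947751e-05 week ≈ 1.195e-05 week (4 s.f.).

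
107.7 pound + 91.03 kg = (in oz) 1 pound = 0.45359237 kg, so 107.7 pound = 107.7 * 0.45359237 = 48.851898 kg. 91.03 kg is already in kg. Sum: 48.851898 + 91.03 = 139.8819 kg. 1 oz = 0.028349523 kg, so 139.8819 kg = 139.8819 / 0.028349523 = 4934.1888 oz ≈ 4934 oz (4 s.f.). Final answer: 4934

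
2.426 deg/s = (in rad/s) 1 deg/s = 0.017453293 rad/s, so 2.426 deg/s = 2.426 * 0.017453293 = 0.042341688 rad/s. Result: 0.042341688 rad/s ≈ 0.04234 rad/s (4 s.f.). Final answer: 0.04234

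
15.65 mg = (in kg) 1.565e-05. Check: 1 mg = 1e-06 kg, so 15.65 mg = 15.65 * 1e-06 = 1.565e-05 kg. Result: 1.565e-05 kg.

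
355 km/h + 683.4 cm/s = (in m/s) 105.4. Check: 1 km/h = 0.27777778 m/s, so 355 km/h = 355 * 0.27777778 = 98.611111 m/s. 1 cm/s = 0.01 m/s, so 683.4 cm/s = 683.4 * 0.01 = 6.834 m/s. Sum: 98.611111 + 6.834 = 105.44511 m/s. Result: 105.44511 m/s ≈ 105.4 m/s (4 s.f.).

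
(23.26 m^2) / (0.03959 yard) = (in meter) 23.26 m^2 is already in m^2. 1 yard = 0.9144 m, so 0.03959 yard = 0.03959 * 0.9144 = 0.036201096 m. Combine: 23.26 m^2 / 0.036201096 m = 642.52198 m. 642.52198 m = 642.52198 meter ≈ 642.5 meter (4 s.f.). Final answer: 642.5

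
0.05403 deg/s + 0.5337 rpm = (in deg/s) 1 deg/s = 0.017453293 rad/s, so 0.05403 deg/s = 0.05403 * 0.017453293 = 0.00094300139 rad/s. 1 rpm = 0.10471976 rad/s, so 0.5337 rpm = 0.5337 * 0.10471976 = 0.055888933 rad/s. Sum: 0.00094300139 + 0.055888933 = 0.056831935 rad/s. 1 deg/s = 0.017453293 rad/s, so 0.056831935 rad/s = 0.056831935 / 0.017453293 = 3.25623 deg/s ≈ 3.256 deg/s (4 s.f.). Final answer: 3.256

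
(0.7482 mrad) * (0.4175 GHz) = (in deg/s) 1 mrad = 0.001 rad, so 0.7482 mrad = 0.7482 * 0.001 = 0.0007482 rad. 1 GHz = 1e+09 Hz, so 0.4175 GHz = 0.4175 * 1e+09 = 4.175e+08 Hz. Combine: 0.0007482 rad * 4.175e+08 Hz = 312373.5 rad/s. 1 deg/s = 0.017453293 rad/s, so 312373.5 rad/s = 312373.5 / 0.017453293 = 17897683 deg/s ≈ 1.79e+07 deg/s (4 s.f.). Final answer: 1.79e+07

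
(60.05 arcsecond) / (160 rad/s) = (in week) 3.009e-12. Check: 1 arcsecond = 4.8481368e-06 rad, so 60.05 arcsecond = 60.05 * 4.8481368e-06 = 0.00029113062 rad. 160 rad/s is already in rad/s. Combine: 0.00029113062 rad / 160 rad/s = 1.8195663e-06 s. 1 week = 604800 s, so 1.8195663e-06 s = 1.8195663e-06 / 604800 = 3.0085422e-12 week ≈ 3.009e-12 week (4 s.f.).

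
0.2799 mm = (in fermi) 1 mm = 0.001 m, so 0.2799 mm = 0.2799 * 0.001 = 0.0002799 m. 1 fermi = 1e-15 m, so 0.0002799 m = 0.0002799 / 1e-15 = 2.799e+11 fermi. Final answer: 2.799e+11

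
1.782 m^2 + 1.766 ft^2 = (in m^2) 1.782 m^2 is already in m^2. 1 ft^2 = 0.09290304 m^2, so 1.766 ft^2 = 1.766 * 0.09290304 = 0.16406677 m^2. Sum: 1.782 + 0.16406677 = 1.9460668 m^2. Result: 1.9460668 m^2 ≈ 1.946 m^2 (4 s.f.). Final answer: 1.946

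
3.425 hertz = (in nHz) 3.425 hertz = 3.425 Hz. 1 nHz = 1e-09 Hz, so 3.425 Hz = 3.425 / 1e-09 = 3.425e+09 nHz. Final answer: 3.425e+09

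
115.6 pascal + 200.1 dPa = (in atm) 0.001338. Check: 115.6 pascal = 115.6 Pa. 1 dPa = 0.1 Pa, so 200.1 dPa = 200.1 * 0.1 = 20.01 Pa. Sum: 115.6 + 20.01 = 135.61 Pa. 1 atm = 101325 Pa, so 135.61 Pa = 135.61 / 101325 = 0.0013383666 atm ≈ 0.001338 atm (4 s.f.).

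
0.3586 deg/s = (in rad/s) 1 deg/s = 0.017453293 rad/s, so 0.3586 deg/s = 0.3586 * 0.017453293 = 0.0062587507 rad/s. Result: 0.0062587507 rad/s ≈ 0.006259 rad/s (4 s.f.). Final answer: 0.006259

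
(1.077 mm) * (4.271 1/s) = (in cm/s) 1 mm = 0.001 m, so 1.077 mm = 1.077 * 0.001 = 0.001077 m. 4.271 1/s = 4.271 Hz. Combine: 0.001077 m * 4.271 Hz = 0.004599867 m/s. 1 cm/s = 0.01 m/s, so 0.004599867 m/s = 0.004599867 / 0.01 = 0.4599867 cm/s ≈ 0.46 cm/s (4 s.f.). Final answer: 0.46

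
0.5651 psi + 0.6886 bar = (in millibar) 1 psi = 6894.7573 Pa, so 0.5651 psi = 0.5651 * 6894.7573 = 3896.2273 Pa. 1 bar = 100000 Pa, so 0.6886 bar = 0.6886 * 100000 = 68860 Pa. Sum: 3896.2273 + 68860 = 72756.227 Pa. 1 millibar = 100 Pa, so 72756.227 Pa = 72756.227 / 100 = 727.56227 millibar ≈ 727.6 millibar (4 s.f.). Final answer: 727.6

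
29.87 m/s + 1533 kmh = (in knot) 29.87 m/s is already in m/s. 1 kmh = 0.27777778 m/s, so 1533 kmh = 1533 * 0.27777778 = 425.83333 m/s. Sum: 29.87 + 425.83333 = 455.70333 m/s. 1 knot = 0.51444444 m/s, so 455.70333 m/s = 455.70333 / 0.51444444 = 885.81641 knot ≈ 885.8 knot (4 s.f.). Final answer: 885.8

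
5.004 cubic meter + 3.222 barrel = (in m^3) 5.004 cubic meter = 5.004 m^3. 1 barrel = 0.15898729 m^3, so 3.222 barrel = 3.222 * 0.15898729 = 0.51225706 m^3. Sum: 5.004 + 0.51225706 = 5.5162571 m^3. Result: 5.5162571 m^3 ≈ 5.516 m^3 (4 s.f.). Final answer: 5.516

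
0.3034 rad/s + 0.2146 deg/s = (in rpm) 2.933. Check: 0.3034 rad/s is already in rad/s. 1 deg/s = 0.017453293 rad/s, so 0.2146 deg/s = 0.2146 * 0.017453293 = 0.0037454766 rad/s. Sum: 0.3034 + 0.0037454766 = 0.30714548 rad/s. 1 rpm = 0.10471976 rad/s, so 0.30714548 rad/s = 0.30714548 / 0.10471976 = 2.9330233 rpm ≈ 2.933 rpm (4 s.f.).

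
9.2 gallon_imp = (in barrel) 0.2631. Check: 1 gallon_imp = 0.00454609 m^3, so 9.2 gallon_imp = 9.2 * 0.00454609 = 0.041824028 m^3. 1 barrel = 0.15898729 m^3, so 0.041824028 m^3 = 0.041824028 / 0.15898729 = 0.26306522 barrel ≈ 0.2631 barrel (4 s.f.).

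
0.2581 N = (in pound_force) 0.05802. Check: 1 pound_force = 4.4482216 N, so 0.2581 N = 0.2581 / 4.4482216 = 0.058023188 pound_force ≈ 0.05802 pound_force (4 s.f.).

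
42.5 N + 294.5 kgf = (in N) 2931. Check: 42.5 N is already in N. 1 kgf = 9.80665 N, so 294.5 kgf = 294.5 * 9.80665 = 2888.0584 N. Sum: 42.5 + 2888.0584 = 2930.5584 N. Result: 2930.5584 N ≈ 2931 N (4 s.f.).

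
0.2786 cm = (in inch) 0.1097. Check: 1 cm = 0.01 m, so 0.2786 cm = 0.2786 * 0.01 = 0.002786 m. 1 inch = 0.0254 m, so 0.002786 m = 0.002786 / 0.0254 = 0.10968504 inch ≈ 0.1097 inch (4 s.f.).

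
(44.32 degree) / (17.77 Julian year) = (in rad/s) 1 degree = 0.017453293 rad, so 44.32 degree = 44.32 * 0.017453293 = 0.77352992 rad. 1 Julian year = 31557600 s, so 17.77 Julian year = 17.77 * 31557600 = 5.6077855e+08 s. Combine: 0.77352992 rad / 5.6077855e+08 s = 1.3793857e-09 rad/s. Result: 1.3793857e-09 rad/s ≈ 1.379e-09 rad/s (4 s.f.). Final answer: 1.379e-09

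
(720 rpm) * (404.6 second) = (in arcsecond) 6.292e+09. Check: 1 rpm = 0.10471976 rad/s, so 720 rpm = 720 * 0.10471976 = 75.398224 rad/s. 404.6 second = 404.6 s. Combine: 75.398224 rad/s * 404.6 s = 30506.121 rad. 1 arcsecond = 4.8481368e-06 rad, so 30506.121 rad = 30506.121 / 4.8481368e-06 = 6.2923392e+09 arcsecond ≈ 6.292e+09 arcsecond (4 s.f.).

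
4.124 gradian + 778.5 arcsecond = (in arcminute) 235.7. Check: 1 gradian = 0.015707963 rad, so 4.124 gradian = 4.124 * 0.015707963 = 0.064779641 rad. 1 arcsecond = 4.8481368e-06 rad, so 778.5 arcsecond = 778.5 * 4.8481368e-06 = 0.0037742745 rad. Sum: 0.064779641 + 0.0037742745 = 0.068553915 rad. 1 arcminute = 0.00029088821 rad, so 0.068553915 rad = 0.068553915 / 0.00029088821 = 235.671 arcminute ≈ 235.7 arcminute (4 s.f.).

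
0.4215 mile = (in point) 1.923e+06. Check: 1 mile = 1609.344 m, so 0.4215 mile = 0.4215 * 1609.344 = 678.3385 m. 1 point = 0.00035277778 m, so 678.3385 m = 678.3385 / 0.00035277778 = 1922849.3 point ≈ 1.923e+06 point (4 s.f.).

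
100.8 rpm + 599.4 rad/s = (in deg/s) 3.495e+04. Check: 1 rpm = 0.10471976 rad/s, so 100.8 rpm = 100.8 * 0.10471976 = 10.555751 rad/s. 599.4 rad/s is already in rad/s. Sum: 10.555751 + 599.4 = 609.95575 rad/s. 1 deg/s = 0.017453293 rad/s, so 609.95575 rad/s = 609.95575 / 0.017453293 = 34947.89 deg/s ≈ 3.495e+04 deg/s (4 s.f.).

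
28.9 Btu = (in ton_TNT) 1 Btu = 1055.0559 J, so 28.9 Btu = 28.9 * 1055.0559 = 30491.114 J. 1 ton_TNT = 4.184e+09 J, so 30491.114 J = 30491.114 / 4.184e+09 = 7.2875512e-06 ton_TNT ≈ 7.288e-06 ton_TNT (4 s.f.). Final answer: 7.288e-06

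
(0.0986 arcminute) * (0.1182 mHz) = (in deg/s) 1 arcminute = 0.00029088821 rad, so 0.0986 arcminute = 0.0986 * 0.00029088821 = 2.8681577e-05 rad. 1 mHz = 0.001 Hz, so 0.1182 mHz = 0.1182 * 0.001 = 0.0001182 Hz. Combine: 2.8681577e-05 rad * 0.0001182 Hz = 3.3901624e-09 rad/s. 1 deg/s = 0.017453293 rad/s, so 3.3901624e-09 rad/s = 3.3901624e-09 / 0.017453293 = 1.94242e-07 deg/s ≈ 1.942e-07 deg/s (4 s.f.). Final answer: 1.942e-07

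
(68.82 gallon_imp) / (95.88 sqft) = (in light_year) 3.713e-18. Check: 1 gallon_imp = 0.00454609 m^3, so 68.82 gallon_imp = 68.82 * 0.00454609 = 0.31286191 m^3. 1 sqft = 0.09290304 m^2, so 95.88 sqft = 95.88 * 0.09290304 = 8.9075435 m^2. Combine: 0.31286191 m^3 / 8.9075435 m^2 = 0.035123254 m. 1 light_year = 9.4607305e+15 m, so 0.035123254 m = 0.035123254 / 9.4607305e+15 = 3.7125309e-18 light_year ≈ 3.713e-18 light_year (4 s.f.).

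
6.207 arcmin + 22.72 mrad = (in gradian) 1.561. Check: 1 arcmin = 0.00029088821 rad, so 6.207 arcmin = 6.207 * 0.00029088821 = 0.0018055431 rad. 1 mrad = 0.001 rad, so 22.72 mrad = 22.72 * 0.001 = 0.02272 rad. Sum: 0.0018055431 + 0.02272 = 0.024525543 rad. 1 gradian = 0.015707963 rad, so 0.024525543 rad = 0.024525543 / 0.015707963 = 1.5613446 gradian ≈ 1.561 gradian (4 s.f.).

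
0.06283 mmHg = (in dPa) 1 mmHg = 133.32237 Pa, so 0.06283 mmHg = 0.06283 * 133.32237 = 8.3766444 Pa. 1 dPa = 0.1 Pa, so 8.3766444 Pa = 8.3766444 / 0.1 = 83.766444 dPa ≈ 83.77 dPa (4 s.f.). Final answer: 83.77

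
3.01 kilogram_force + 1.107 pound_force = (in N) 34.44. Check: 1 kilogram_force = 9.80665 N, so 3.01 kilogram_force = 3.01 * 9.80665 = 29.518016 N. 1 pound_force = 4.4482216 N, so 1.107 pound_force = 1.107 * 4.4482216 = 4.9241813 N. Sum: 29.518016 + 4.9241813 = 34.442198 N. Result: 34.442198 N ≈ 34.44 N (4 s.f.).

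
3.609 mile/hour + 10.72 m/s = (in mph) 1 mile/hour = 0.44704 m/s, so 3.609 mile/hour = 3.609 * 0.44704 = 1.6133674 m/s. 10.72 m/s is already in m/s. Sum: 1.6133674 + 10.72 = 12.333367 m/s. 1 mph = 0.44704 m/s, so 12.333367 m/s = 12.333367 / 0.44704 = 27.588957 mph ≈ 27.59 mph (4 s.f.). Final answer: 27.59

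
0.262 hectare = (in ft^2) 1 hectare = 10000 m^2, so 0.262 hectare = 0.262 * 10000 = 2620 m^2. 1 ft^2 = 0.09290304 m^2, so 2620 m^2 = 2620 / 0.09290304 = 28201.445 ft^2 ≈ 2.82e+04 ft^2 (4 s.f.). Final answer: 2.82e+04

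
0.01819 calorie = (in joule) 1 calorie = 4.184 J, so 0.01819 calorie = 0.01819 * 4.184 = 0.07610696 J. 0.07610696 J = 0.07610696 joule ≈ 0.07611 joule (4 s.f.). Final answer: 0.07611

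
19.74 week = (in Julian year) 0.3783. Check: 1 week = 604800 s, so 19.74 week = 19.74 * 604800 = 11938752 s. 1 Julian year = 31557600 s, so 11938752 s = 11938752 / 31557600 = 0.37831622 Julian year ≈ 0.3783 Julian year (4 s.f.).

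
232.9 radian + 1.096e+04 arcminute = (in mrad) 232.9 radian = 232.9 rad. 1 arcminute = 0.00029088821 rad, so 1.096e+04 arcminute = 1.096e+04 * 0.00029088821 = 3.1881348 rad. Sum: 232.9 + 3.1881348 = 236.08813 rad. 1 mrad = 0.001 rad, so 236.08813 rad = 236.08813 / 0.001 = 236088.13 mrad ≈ 2.361e+05 mrad (4 s.f.). Final answer: 2.361e+05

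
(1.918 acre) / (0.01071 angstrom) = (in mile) 1 acre = 4046.8564 m^2, so 1.918 acre = 1.918 * 4046.8564 = 7761.8706 m^2. 1 angstrom = 1e-10 m, so 0.01071 angstrom = 0.01071 * 1e-10 = 1.071e-12 m. Combine: 7761.8706 m^2 / 1.071e-12 m = 7.2473115e+15 m. 1 mile = 1609.344 m, so 7.2473115e+15 m = 7.2473115e+15 / 1609.344 = 4.5032706e+12 mile ≈ 4.503e+12 mile (4 s.f.). Final answer: 4.503e+12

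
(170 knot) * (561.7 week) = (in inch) 1.17e+12. Check: 1 knot = 0.51444444 m/s, so 170 knot = 170 * 0.51444444 = 87.455556 m/s. 1 week = 604800 s, so 561.7 week = 561.7 * 604800 = 3.3971616e+08 s. Combine: 87.455556 m/s * 3.3971616e+08 s = 2.9710066e+10 m. 1 inch = 0.0254 m, so 2.9710066e+10 m = 2.9710066e+10 / 0.0254 = 1.1696876e+12 inch ≈ 1.17e+12 inch (4 s.f.).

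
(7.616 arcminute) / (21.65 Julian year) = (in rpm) 1 arcminute = 0.00029088821 rad, so 7.616 arcminute = 7.616 * 0.00029088821 = 0.0022154046 rad. 1 Julian year = 31557600 s, so 21.65 Julian year = 21.65 * 31557600 = 6.8322204e+08 s. Combine: 0.0022154046 rad / 6.8322204e+08 s = 3.2425836e-12 rad/s. 1 rpm = 0.10471976 rad/s, so 3.2425836e-12 rad/s = 3.2425836e-12 / 0.10471976 = 3.0964393e-11 rpm ≈ 3.096e-11 rpm (4 s.f.). Final answer: 3.096e-11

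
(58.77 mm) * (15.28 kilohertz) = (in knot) 1 mm = 0.001 m, so 58.77 mm = 58.77 * 0.001 = 0.05877 m. 1 kilohertz = 1000 Hz, so 15.28 kilohertz = 15.28 * 1000 = 15280 Hz. Combine: 0.05877 m * 15280 Hz = 898.0056 m/s. 1 knot = 0.51444444 m/s, so 898.0056 m/s = 898.0056 / 0.51444444 = 1745.5832 knot ≈ 1746 knot (4 s.f.). Final answer: 1746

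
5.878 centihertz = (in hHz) 1 centihertz = 0.01 Hz, so 5.878 centihertz = 5.878 * 0.01 = 0.05878 Hz. 1 hHz = 100 Hz, so 0.05878 Hz = 0.05878 / 100 = 0.0005878 hHz. Final answer: 0.0005878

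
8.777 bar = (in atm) 8.662. Check: 1 bar = 100000 Pa, so 8.777 bar = 8.777 * 100000 = 877700 Pa. 1 atm = 101325 Pa, so 877700 Pa = 877700 / 101325 = 8.6622255 atm ≈ 8.662 atm (4 s.f.).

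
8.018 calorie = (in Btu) 0.0318. Check: 1 calorie = 4.184 J, so 8.018 calorie = 8.018 * 4.184 = 33.547312 J. 1 Btu = 1055.0559 J, so 33.547312 J = 33.547312 / 1055.0559 = 0.031796717 Btu ≈ 0.0318 Btu (4 s.f.).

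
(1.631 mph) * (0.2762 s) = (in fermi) 2.014e+14. Check: 1 mph = 0.44704 m/s, so 1.631 mph = 1.631 * 0.44704 = 0.72912224 m/s. 0.2762 s is already in s. Combine: 0.72912224 m/s * 0.2762 s = 0.20138356 m. 1 fermi = 1e-15 m, so 0.20138356 m = 0.20138356 / 1e-15 = 2.0138356e+14 fermi ≈ 2.014e+14 fermi (4 s.f.).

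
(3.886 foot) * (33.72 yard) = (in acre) 0.009025. Check: 1 foot = 0.3048 m, so 3.886 foot = 3.886 * 0.3048 = 1.1844528 m. 1 yard = 0.9144 m, so 33.72 yard = 33.72 * 0.9144 = 30.833568 m. Combine: 1.1844528 m * 30.833568 m = 36.520906 m^2. 1 acre = 4046.8564 m^2, so 36.520906 m^2 = 36.520906 / 4046.8564 = 0.0090245124 acre ≈ 0.009025 acre (4 s.f.).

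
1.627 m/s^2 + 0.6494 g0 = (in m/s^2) 7.995. Check: 1.627 m/s^2 is already in m/s^2. 1 g0 = 9.80665 m/s^2, so 0.6494 g0 = 0.6494 * 9.80665 = 6.3684385 m/s^2. Sum: 1.627 + 6.3684385 = 7.9954385 m/s^2. Result: 7.9954385 m/s^2 ≈ 7.995 m/s^2 (4 s.f.).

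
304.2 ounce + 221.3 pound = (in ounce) 3845. Check: 1 ounce = 0.028349523 kg, so 304.2 ounce = 304.2 * 0.028349523 = 8.6239249 kg. 1 pound = 0.45359237 kg, so 221.3 pound = 221.3 * 0.45359237 = 100.37999 kg. Sum: 8.6239249 + 100.37999 = 109.00392 kg. 1 ounce = 0.028349523 kg, so 109.00392 kg = 109.00392 / 0.028349523 = 3845 ounce.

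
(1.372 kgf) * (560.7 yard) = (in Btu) 6.538. Check: 1 kgf = 9.80665 N, so 1.372 kgf = 1.372 * 9.80665 = 13.454724 N. 1 yard = 0.9144 m, so 560.7 yard = 560.7 * 0.9144 = 512.70408 m. Combine: 13.454724 N * 512.70408 m = 6898.2918 J. 1 Btu = 1055.0559 J, so 6898.2918 J = 6898.2918 / 1055.0559 = 6.5383191 Btu ≈ 6.538 Btu (4 s.f.).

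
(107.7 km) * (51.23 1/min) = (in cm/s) 1 km = 1000 m, so 107.7 km = 107.7 * 1000 = 107700 m. 1 1/min = 0.016666667 Hz, so 51.23 1/min = 51.23 * 0.016666667 = 0.85383333 Hz. Combine: 107700 m * 0.85383333 Hz = 91957.85 m/s. 1 cm/s = 0.01 m/s, so 91957.85 m/s = 91957.85 / 0.01 = 9195785 cm/s ≈ 9.196e+06 cm/s (4 s.f.). Final answer: 9.196e+06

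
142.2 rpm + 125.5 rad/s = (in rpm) 1341. Check: 1 rpm = 0.10471976 rad/s, so 142.2 rpm = 142.2 * 0.10471976 = 14.891149 rad/s. 125.5 rad/s is already in rad/s. Sum: 14.891149 + 125.5 = 140.39115 rad/s. 1 rpm = 0.10471976 rad/s, so 140.39115 rad/s = 140.39115 / 0.10471976 = 1340.6367 rpm ≈ 1341 rpm (4 s.f.).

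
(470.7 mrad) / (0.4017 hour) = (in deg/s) 0.01865. Check: 1 mrad = 0.001 rad, so 470.7 mrad = 470.7 * 0.001 = 0.4707 rad. 1 hour = 3600 s, so 0.4017 hour = 0.4017 * 3600 = 1446.12 s. Combine: 0.4707 rad / 1446.12 s = 0.00032549166 rad/s. 1 deg/s = 0.017453293 rad/s, so 0.00032549166 rad/s = 0.00032549166 / 0.017453293 = 0.018649298 deg/s ≈ 0.01865 deg/s (4 s.f.).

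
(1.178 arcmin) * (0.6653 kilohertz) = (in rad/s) 1 arcmin = 0.00029088821 rad, so 1.178 arcmin = 1.178 * 0.00029088821 = 0.00034266631 rad. 1 kilohertz = 1000 Hz, so 0.6653 kilohertz = 0.6653 * 1000 = 665.3 Hz. Combine: 0.00034266631 rad * 665.3 Hz = 0.2279759 rad/s. Result: 0.2279759 rad/s ≈ 0.228 rad/s (4 s.f.). Final answer: 0.228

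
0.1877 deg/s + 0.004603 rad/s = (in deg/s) 0.4514. Check: 1 deg/s = 0.017453293 rad/s, so 0.1877 deg/s = 0.1877 * 0.017453293 = 0.003275983 rad/s. 0.004603 rad/s is already in rad/s. Sum: 0.003275983 + 0.004603 = 0.007878983 rad/s. 1 deg/s = 0.017453293 rad/s, so 0.007878983 rad/s = 0.007878983 / 0.017453293 = 0.45143247 deg/s ≈ 0.4514 deg/s (4 s.f.).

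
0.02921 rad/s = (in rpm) 0.2789. Check: 1 rpm = 0.10471976 rad/s, so 0.02921 rad/s = 0.02921 / 0.10471976 = 0.27893495 rpm ≈ 0.2789 rpm (4 s.f.).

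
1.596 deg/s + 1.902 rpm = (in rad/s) 1 deg/s = 0.017453293 rad/s, so 1.596 deg/s = 1.596 * 0.017453293 = 0.027855455 rad/s. 1 rpm = 0.10471976 rad/s, so 1.902 rpm = 1.902 * 0.10471976 = 0.19917697 rad/s. Sum: 0.027855455 + 0.19917697 = 0.22703243 rad/s. Result: 0.22703243 rad/s ≈ 0.227 rad/s (4 s.f.). Final answer: 0.227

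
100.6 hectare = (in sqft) 1 hectare = 10000 m^2, so 100.6 hectare = 100.6 * 10000 = 1006000 m^2. 1 sqft = 0.09290304 m^2, so 1006000 m^2 = 1006000 / 0.09290304 = 10828494 sqft ≈ 1.083e+07 sqft (4 s.f.). Final answer: 1.083e+07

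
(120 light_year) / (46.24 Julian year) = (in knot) 1 light_year = 9.4607305e+15 m, so 120 light_year = 120 * 9.4607305e+15 = 1.1352877e+18 m. 1 Julian year = 31557600 s, so 46.24 Julian year = 46.24 * 31557600 = 1.4592234e+09 s. Combine: 1.1352877e+18 m / 1.4592234e+09 s = 7.7800811e+08 m/s. 1 knot = 0.51444444 m/s, so 7.7800811e+08 m/s = 7.7800811e+08 / 0.51444444 = 1.5123268e+09 knot ≈ 1.512e+09 knot (4 s.f.). Final answer: 1.512e+09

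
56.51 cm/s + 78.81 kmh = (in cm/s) 2246. Check: 1 cm/s = 0.01 m/s, so 56.51 cm/s = 56.51 * 0.01 = 0.5651 m/s. 1 kmh = 0.27777778 m/s, so 78.81 kmh = 78.81 * 0.27777778 = 21.891667 m/s. Sum: 0.5651 + 21.891667 = 22.456767 m/s. 1 cm/s = 0.01 m/s, so 22.456767 m/s = 22.456767 / 0.01 = 2245.6767 cm/s ≈ 2246 cm/s (4 s.f.).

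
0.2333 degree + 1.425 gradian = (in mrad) 1 degree = 0.017453293 rad, so 0.2333 degree = 0.2333 * 0.017453293 = 0.0040718531 rad. 1 gradian = 0.015707963 rad, so 1.425 gradian = 1.425 * 0.015707963 = 0.022383848 rad. Sum: 0.0040718531 + 0.022383848 = 0.026455701 rad. 1 mrad = 0.001 rad, so 0.026455701 rad = 0.026455701 / 0.001 = 26.455701 mrad ≈ 26.46 mrad (4 s.f.). Final answer: 26.46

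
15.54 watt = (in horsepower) 0.02084. Check: 15.54 watt = 15.54 W. 1 horsepower = 745.69987 W, so 15.54 W = 15.54 / 745.69987 = 0.020839483 horsepower ≈ 0.02084 horsepower (4 s.f.).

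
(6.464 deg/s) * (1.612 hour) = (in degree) 1 deg/s = 0.017453293 rad/s, so 6.464 deg/s = 6.464 * 0.017453293 = 0.11281808 rad/s. 1 hour = 3600 s, so 1.612 hour = 1.612 * 3600 = 5803.2 s. Combine: 0.11281808 rad/s * 5803.2 s = 654.7059 rad. 1 degree = 0.017453293 rad, so 654.7059 rad = 654.7059 / 0.017453293 = 37511.885 degree ≈ 3.751e+04 degree (4 s.f.). Final answer: 3.751e+04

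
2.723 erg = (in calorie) 6.508e-08. Check: 1 erg = 1e-07 J, so 2.723 erg = 2.723 * 1e-07 = 2.723e-07 J. 1 calorie = 4.184 J, so 2.723e-07 J = 2.723e-07 / 4.184 = 6.5081262e-08 calorie ≈ 6.508e-08 calorie (4 s.f.).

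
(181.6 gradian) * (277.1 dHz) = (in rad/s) 79.04. Check: 1 gradian = 0.015707963 rad, so 181.6 gradian = 181.6 * 0.015707963 = 2.8525661 rad. 1 dHz = 0.1 Hz, so 277.1 dHz = 277.1 * 0.1 = 27.71 Hz. Combine: 2.8525661 rad * 27.71 Hz = 79.044607 rad/s. Result: 79.044607 rad/s ≈ 79.04 rad/s (4 s.f.).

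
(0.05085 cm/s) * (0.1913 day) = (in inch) 330.9. Check: 1 cm/s = 0.01 m/s, so 0.05085 cm/s = 0.05085 * 0.01 = 0.0005085 m/s. 1 day = 86400 s, so 0.1913 day = 0.1913 * 86400 = 16528.32 s. Combine: 0.0005085 m/s * 16528.32 s = 8.4046507 m. 1 inch = 0.0254 m, so 8.4046507 m = 8.4046507 / 0.0254 = 330.89176 inch ≈ 330.9 inch (4 s.f.).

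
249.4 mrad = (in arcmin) 1 mrad = 0.001 rad, so 249.4 mrad = 249.4 * 0.001 = 0.2494 rad. 1 arcmin = 0.00029088821 rad, so 0.2494 rad = 0.2494 / 0.00029088821 = 857.37404 arcmin ≈ 857.4 arcmin (4 s.f.). Final answer: 857.4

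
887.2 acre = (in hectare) 1 acre = 4046.8564 m^2, so 887.2 acre = 887.2 * 4046.8564 = 3590371 m^2. 1 hectare = 10000 m^2, so 3590371 m^2 = 3590371 / 10000 = 359.0371 hectare ≈ 359 hectare (4 s.f.). Final answer: 359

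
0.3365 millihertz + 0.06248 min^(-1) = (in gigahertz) 1.378e-12. Check: 1 millihertz = 0.001 Hz, so 0.3365 millihertz = 0.3365 * 0.001 = 0.0003365 Hz. 1 min^(-1) = 0.016666667 Hz, so 0.06248 min^(-1) = 0.06248 * 0.016666667 = 0.0010413333 Hz. Sum: 0.0003365 + 0.0010413333 = 0.0013778333 Hz. 1 gigahertz = 1e+09 Hz, so 0.0013778333 Hz = 0.0013778333 / 1e+09 = 1.3778333e-12 gigahertz ≈ 1.378e-12 gigahertz (4 s.f.).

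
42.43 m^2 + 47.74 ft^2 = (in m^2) 42.43 m^2 is already in m^2. 1 ft^2 = 0.09290304 m^2, so 47.74 ft^2 = 47.74 * 0.09290304 = 4.4351911 m^2. Sum: 42.43 + 4.4351911 = 46.865191 m^2. Result: 46.865191 m^2 ≈ 46.87 m^2 (4 s.f.). Final answer: 46.87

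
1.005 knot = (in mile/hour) 1.157. Check: 1 knot = 0.51444444 m/s, so 1.005 knot = 1.005 * 0.51444444 = 0.51701667 m/s. 1 mile/hour = 0.44704 m/s, so 0.51701667 m/s = 0.51701667 / 0.44704 = 1.1565333 mile/hour ≈ 1.157 mile/hour (4 s.f.).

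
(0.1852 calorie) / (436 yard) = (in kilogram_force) 1 calorie = 4.184 J, so 0.1852 calorie = 0.1852 * 4.184 = 0.7748768 J. 1 yard = 0.9144 m, so 436 yard = 436 * 0.9144 = 398.6784 m. Combine: 0.7748768 J / 398.6784 m = 0.0019436137 N. 1 kilogram_force = 9.80665 N, so 0.0019436137 N = 0.0019436137 / 9.80665 = 0.00019819344 kilogram_force ≈ 0.0001982 kilogram_force (4 s.f.). Final answer: 0.0001982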